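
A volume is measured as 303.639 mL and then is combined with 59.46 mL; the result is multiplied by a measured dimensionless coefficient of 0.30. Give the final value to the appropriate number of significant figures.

303.639 mL + 59.46 mL = 363.099 mL; the sum is limited to 2 decimal places (5 s.f.).
Carrying full precision, 363.099 × 0.30 = 108.9297 mL; 0.30 has 2 s.f., so the result keeps min(5, 2) = 2 s.f.
Rounded to 2 significant figures: 1.1 × 10^2 mL.

1.1 × 10^2 mL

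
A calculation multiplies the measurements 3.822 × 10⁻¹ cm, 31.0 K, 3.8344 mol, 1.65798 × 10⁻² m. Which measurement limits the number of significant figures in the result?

31.0 K

3.822 × 10⁻¹ cm → 4 s.f.; 31.0 K → 3 s.f.; 3.8344 mol → 5 s.f.; 1.65798 × 10⁻² m → 6 s.f.
The fewest is 3 significant figures, from 31.0 K.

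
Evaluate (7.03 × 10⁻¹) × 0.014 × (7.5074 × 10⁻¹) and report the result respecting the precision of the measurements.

(7.03 × 10⁻¹) × 0.014 × (7.5074 × 10⁻¹) = 0.00738878308
Multiplication/division keeps the fewest significant figures: 7.03 × 10⁻¹ → 3 s.f., 0.014 → 2 s.f., 7.5074 × 10⁻¹ → 5 s.f.; limit is 2.
Rounded to 2 significant figures: 0.0074.

0.0074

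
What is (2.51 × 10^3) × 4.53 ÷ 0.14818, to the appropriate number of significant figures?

(2.51 × 10^3) × 4.53 ÷ 0.14818 = 76733.0273991…
Multiplication/division keeps the fewest significant figures: 2.51 × 10^3 → 3 s.f., 4.53 → 3 s.f., 0.14818 → 5 s.f.; limit is 3.
Rounded to 3 significant figures: 7.67 × 10^4.

7.67 × 10^4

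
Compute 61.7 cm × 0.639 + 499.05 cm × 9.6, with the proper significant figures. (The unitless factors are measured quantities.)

4.8 × 10^3 cm

61.7 × 0.639 = 39.4263 → 39.4 cm (3 s.f., last digit at the 10^-1 place).
499.05 × 9.6 = 4790.88 → 4.8 × 10^3 cm (2 s.f., last digit at the 10^2 place).
Sum: 4830.3063 cm; keep the coarser place, 10^2.
Result: 4.8 × 10^3 cm.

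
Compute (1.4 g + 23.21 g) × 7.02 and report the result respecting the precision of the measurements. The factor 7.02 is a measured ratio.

1.4 g + 23.21 g = 24.61 g; the sum is limited to 1 decimal place (3 s.f.).
Carrying full precision, 24.61 × 7.02 = 172.7622 g; 7.02 has 3 s.f., so the result keeps min(3, 3) = 3 s.f.
Rounded to 3 significant figures: 173 g.

173 g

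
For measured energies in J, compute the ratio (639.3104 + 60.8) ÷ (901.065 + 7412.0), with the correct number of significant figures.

8.422 × 10⁻²

639.3104 + 60.8 = 700.1104, limited to 1 d.p. → 4 s.f.; 901.065 + 7412.0 = 8313.065, limited to 1 d.p. → 5 s.f.
Carrying full precision, 700.1104 ÷ 8313.065 = 0.084218083222…; keep min(4, 5) = 4 s.f.
Rounded to 4 significant figures: 8.422 × 10⁻².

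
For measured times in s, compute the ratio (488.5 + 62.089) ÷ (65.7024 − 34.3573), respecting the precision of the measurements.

17.57

488.5 + 62.089 = 550.589, limited to 1 d.p. → 4 s.f.; 65.7024 − 34.3573 = 31.3451, limited to 4 d.p. → 6 s.f.
Carrying full precision, 550.589 ÷ 31.3451 = 17.565392996…; keep min(4, 6) = 4 s.f.
Rounded to 4 significant figures: 17.57.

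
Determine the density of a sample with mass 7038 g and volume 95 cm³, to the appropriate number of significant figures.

density = 7038 g ÷ 95 cm³ = 74.0842105263… g/cm³.
7038 has 4 significant figures; 95 has 2.
Division/multiplication keeps the fewest: 2 significant figures.
Rounded: 74 g/cm³.

74 g/cm³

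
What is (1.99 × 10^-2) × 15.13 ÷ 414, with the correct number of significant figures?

7.27 × 10^-4

(1.99 × 10^-2) × 15.13 ÷ 414 = 0.000727263285024…
Multiplication/division keeps the fewest significant figures: 1.99 × 10^-2 → 3 s.f., 15.13 → 4 s.f., 414 → 3 s.f.; limit is 3.
Rounded to 3 significant figures: 7.27 × 10^-4.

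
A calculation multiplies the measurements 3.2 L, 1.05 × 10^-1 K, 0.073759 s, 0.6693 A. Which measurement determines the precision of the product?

3.2 L → 2 s.f.; 1.05 × 10^-1 K → 3 s.f.; 0.073759 s → 5 s.f.; 0.6693 A → 4 s.f.
The fewest is 2 significant figures, from 3.2 L.

3.2 L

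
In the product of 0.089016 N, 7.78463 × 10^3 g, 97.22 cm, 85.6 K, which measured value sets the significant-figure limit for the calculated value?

85.6 K

0.089016 N → 5 s.f.; 7.78463 × 10^3 g → 6 s.f.; 97.22 cm → 4 s.f.; 85.6 K → 3 s.f.
The fewest is 3 significant figures, from 85.6 K.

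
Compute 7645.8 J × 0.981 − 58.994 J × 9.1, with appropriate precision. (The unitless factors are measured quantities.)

6.96 × 10^3 J

7645.8 × 0.981 = 7500.5298 → 7.50 × 10^3 J (3 s.f., last digit at the 10^1 place).
58.994 × 9.1 = 536.8454 → 5.4 × 10^2 J (2 s.f., last digit at the 10^1 place).
Difference: 6963.6844 J; keep the coarser place, 10^1.
Result: 6.96 × 10^3 J.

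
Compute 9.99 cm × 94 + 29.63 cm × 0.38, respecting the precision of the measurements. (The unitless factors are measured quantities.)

9.99 × 94 = 939.06 → 9.4 × 10^2 cm (2 s.f., last digit at the 10^1 place).
29.63 × 0.38 = 11.2594 → 11 cm (2 s.f., last digit at the 10^0 place).
Sum: 950.3194 cm; keep the coarser place, 10^1.
Result: 9.5 × 10^2 cm.

9.5 × 10^2 cm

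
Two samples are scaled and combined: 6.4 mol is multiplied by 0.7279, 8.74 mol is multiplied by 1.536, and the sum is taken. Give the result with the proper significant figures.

6.4 × 0.7279 = 4.65856 → 4.7 mol (2 s.f., last digit at the 10^-1 place).
8.74 × 1.536 = 13.42464 → 13.4 mol (3 s.f., last digit at the 10^-1 place).
Sum: 18.0832 mol; keep the coarser place, 10^-1.
Result: 18.1 mol.

18.1 mol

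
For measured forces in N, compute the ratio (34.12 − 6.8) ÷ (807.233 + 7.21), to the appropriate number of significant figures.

0.0335

34.12 − 6.8 = 27.32, limited to 1 d.p. → 3 s.f.; 807.233 + 7.21 = 814.443, limited to 2 d.p. → 5 s.f.
Carrying full precision, 27.32 ÷ 814.443 = 0.0335443978277…; keep min(3, 5) = 3 s.f.
Rounded to 3 significant figures: 0.0335.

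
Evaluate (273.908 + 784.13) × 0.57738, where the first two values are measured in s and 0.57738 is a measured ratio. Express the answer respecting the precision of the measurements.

273.908 s + 784.13 s = 1058.038 s; the sum is limited to 2 decimal places (6 s.f.).
Carrying full precision, 1058.038 × 0.57738 = 610.88998044 s; 0.57738 has 5 s.f., so the result keeps min(6, 5) = 5 s.f.
Rounded to 5 significant figures: 610.89 s.

610.89 s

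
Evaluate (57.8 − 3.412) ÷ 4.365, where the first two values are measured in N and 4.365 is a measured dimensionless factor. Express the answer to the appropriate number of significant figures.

12.5 N

57.8 N − 3.412 N = 54.388 N; the difference is limited to 1 decimal place (3 s.f.).
Carrying full precision, 54.388 ÷ 4.365 = 12.4600229095… N; 4.365 has 4 s.f., so the result keeps min(3, 4) = 3 s.f.
Rounded to 3 significant figures: 12.5 N.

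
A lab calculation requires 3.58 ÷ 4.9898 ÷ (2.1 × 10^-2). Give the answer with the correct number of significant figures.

34

3.58 ÷ 4.9898 ÷ (2.1 × 10^-2) = 34.1649345617…
Multiplication/division keeps the fewest significant figures: 3.58 → 3 s.f., 4.9898 → 5 s.f., 2.1 × 10^-2 → 2 s.f.; limit is 2.
Rounded to 2 significant figures: 34.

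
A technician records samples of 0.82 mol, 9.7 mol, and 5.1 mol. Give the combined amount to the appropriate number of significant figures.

0.82 mol + 9.7 mol + 5.1 mol = 15.62 mol.
Addition/subtraction keeps the fewest decimal places: 0.82 → 2 decimal places, 9.7 → 1 decimal place, 5.1 → 1 decimal place; limit is 1.
Rounded to 1 decimal place: 15.6 mol.

15.6 mol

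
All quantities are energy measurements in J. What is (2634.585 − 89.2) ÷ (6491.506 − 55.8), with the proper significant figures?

0.39551

2634.585 − 89.2 = 2545.385, limited to 1 d.p. → 5 s.f.; 6491.506 − 55.8 = 6435.706, limited to 1 d.p. → 5 s.f.
Carrying full precision, 2545.385 ÷ 6435.706 = 0.395509832177…; keep min(5, 5) = 5 s.f.
Rounded to 5 significant figures: 0.39551.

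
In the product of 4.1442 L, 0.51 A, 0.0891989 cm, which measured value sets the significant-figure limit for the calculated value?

0.51 A

4.1442 L → 5 s.f.; 0.51 A → 2 s.f.; 0.0891989 cm → 6 s.f.
The fewest is 2 significant figures, from 0.51 A.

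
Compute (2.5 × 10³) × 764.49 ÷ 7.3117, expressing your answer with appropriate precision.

(2.5 × 10³) × 764.49 ÷ 7.3117 = 261392.699372…
Multiplication/division keeps the fewest significant figures: 2.5 × 10³ → 2 s.f., 764.49 → 5 s.f., 7.3117 → 5 s.f.; limit is 2.
Rounded to 2 significant figures: 2.6 × 10⁵.

2.6 × 10⁵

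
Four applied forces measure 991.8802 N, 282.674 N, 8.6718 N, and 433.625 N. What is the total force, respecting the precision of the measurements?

991.8802 N + 282.674 N + 8.6718 N + 433.625 N = 1716.8510 N.
Addition/subtraction keeps the fewest decimal places: 991.8802 → 4 decimal places, 282.674 → 3 decimal places, 8.6718 → 4 decimal places, 433.625 → 3 decimal places; limit is 3.
Rounded to 3 decimal places: 1716.851 N.

1716.851 N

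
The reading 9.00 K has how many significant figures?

3

9.00: trailing zeros after a decimal point are significant.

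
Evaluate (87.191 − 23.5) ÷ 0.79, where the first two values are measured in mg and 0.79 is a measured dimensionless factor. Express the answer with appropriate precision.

87.191 mg − 23.5 mg = 63.691 mg; the difference is limited to 1 decimal place (3 s.f.).
Carrying full precision, 63.691 ÷ 0.79 = 80.6215189873… mg; 0.79 has 2 s.f., so the result keeps min(3, 2) = 2 s.f.
Rounded to 2 significant figures: 81 mg.

81 mg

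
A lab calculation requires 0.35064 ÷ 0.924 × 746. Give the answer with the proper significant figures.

0.35064 ÷ 0.924 × 746 = 283.092467532…
Multiplication/division keeps the fewest significant figures: 0.35064 → 5 s.f., 0.924 → 3 s.f., 746 → 3 s.f.; limit is 3.
Rounded to 3 significant figures: 283.

283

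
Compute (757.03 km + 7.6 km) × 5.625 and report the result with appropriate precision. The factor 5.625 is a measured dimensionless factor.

4301 km

757.03 km + 7.6 km = 764.63 km; the sum is limited to 1 decimal place (4 s.f.).
Carrying full precision, 764.63 × 5.625 = 4301.04375 km; 5.625 has 4 s.f., so the result keeps min(4, 4) = 4 s.f.
Rounded to 4 significant figures: 4301 km.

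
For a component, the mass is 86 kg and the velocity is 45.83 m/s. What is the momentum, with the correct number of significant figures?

momentum = 86 kg × 45.83 m/s = 3941.38 kg·m/s.
86 has 2 significant figures; 45.83 has 4.
Division/multiplication keeps the fewest: 2 significant figures.
Rounded: 3.9 × 10^3 kg·m/s.

3.9 × 10^3 kg·m/s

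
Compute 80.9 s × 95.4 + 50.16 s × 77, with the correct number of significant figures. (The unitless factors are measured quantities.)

1.16 × 10^4 s

80.9 × 95.4 = 7717.86 → 7.72 × 10^3 s (3 s.f., last digit at the 10^1 place).
50.16 × 77 = 3862.32 → 3.9 × 10^3 s (2 s.f., last digit at the 10^2 place).
Sum: 11580.18 s; keep the coarser place, 10^2.
Result: 1.16 × 10^4 s.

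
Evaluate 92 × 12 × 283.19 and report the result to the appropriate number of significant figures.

3.1 × 10^5

92 × 12 × 283.19 = 312641.76
Multiplication/division keeps the fewest significant figures: 92 → 2 s.f., 12 → 2 s.f., 283.19 → 5 s.f.; limit is 2.
Rounded to 2 significant figures: 3.1 × 10^5.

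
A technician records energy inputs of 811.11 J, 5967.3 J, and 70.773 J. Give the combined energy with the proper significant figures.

6849.2 J

811.11 J + 5967.3 J + 70.773 J = 6849.183 J.
Addition/subtraction keeps the fewest decimal places: 811.11 → 2 decimal places, 5967.3 → 1 decimal place, 70.773 → 3 decimal places; limit is 1.
Rounded to 1 decimal place: 6849.2 J.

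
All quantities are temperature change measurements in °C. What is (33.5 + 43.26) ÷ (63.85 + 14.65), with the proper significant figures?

33.5 + 43.26 = 76.76, limited to 1 d.p. → 3 s.f.; 63.85 + 14.65 = 78.50, limited to 2 d.p. → 4 s.f.
Carrying full precision, 76.76 ÷ 78.50 = 0.977834394904…; keep min(3, 4) = 3 s.f.
Rounded to 3 significant figures: 0.978.

0.978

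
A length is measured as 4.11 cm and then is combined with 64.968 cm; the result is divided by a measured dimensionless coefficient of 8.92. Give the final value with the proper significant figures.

4.11 cm + 64.968 cm = 69.078 cm; the sum is limited to 2 decimal places (4 s.f.).
Carrying full precision, 69.078 ÷ 8.92 = 7.74417040359… cm; 8.92 has 3 s.f., so the result keeps min(4, 3) = 3 s.f.
Rounded to 3 significant figures: 7.74 cm.

7.74 cm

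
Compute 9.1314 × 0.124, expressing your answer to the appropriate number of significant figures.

1.13

9.1314 × 0.124 = 1.1322936
Multiplication/division keeps the fewest significant figures: 9.1314 → 5 s.f., 0.124 → 3 s.f.; limit is 3.
Rounded to 3 significant figures: 1.13.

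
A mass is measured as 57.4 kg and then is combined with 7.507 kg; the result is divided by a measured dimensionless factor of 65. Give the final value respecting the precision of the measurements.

57.4 kg + 7.507 kg = 64.907 kg; the sum is limited to 1 decimal place (3 s.f.).
Carrying full precision, 64.907 ÷ 65 = 0.998569230769… kg; 65 has 2 s.f., so the result keeps min(3, 2) = 2 s.f.
Rounded to 2 significant figures: 1.0 kg.

1.0 kg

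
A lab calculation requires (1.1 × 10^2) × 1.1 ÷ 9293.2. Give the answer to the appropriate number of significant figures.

0.013

(1.1 × 10^2) × 1.1 ÷ 9293.2 = 0.0130202728877…
Multiplication/division keeps the fewest significant figures: 1.1 × 10^2 → 2 s.f., 1.1 → 2 s.f., 9293.2 → 5 s.f.; limit is 2.
Rounded to 2 significant figures: 0.013.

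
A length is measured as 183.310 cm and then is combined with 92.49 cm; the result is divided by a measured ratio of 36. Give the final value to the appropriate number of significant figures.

183.310 cm + 92.49 cm = 275.800 cm; the sum is limited to 2 decimal places (5 s.f.).
Carrying full precision, 275.800 ÷ 36 = 7.66111111111… cm; 36 has 2 s.f., so the result keeps min(5, 2) = 2 s.f.
Rounded to 2 significant figures: 7.7 cm.

7.7 cm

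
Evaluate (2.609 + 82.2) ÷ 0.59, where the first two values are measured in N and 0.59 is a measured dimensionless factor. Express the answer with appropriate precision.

1.4 × 10^2 N

2.609 N + 82.2 N = 84.809 N; the sum is limited to 1 decimal place (3 s.f.).
Carrying full precision, 84.809 ÷ 0.59 = 143.744067797… N; 0.59 has 2 s.f., so the result keeps min(3, 2) = 2 s.f.
Rounded to 2 significant figures: 1.4 × 10^2 N.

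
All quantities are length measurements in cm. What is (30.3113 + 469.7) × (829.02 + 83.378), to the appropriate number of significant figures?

4.562 × 10^5 cm²

30.3113 + 469.7 = 500.0113, limited to 1 d.p. → 4 s.f.; 829.02 + 83.378 = 912.398, limited to 2 d.p. → 5 s.f.
Carrying full precision, 500.0113 × 912.398 = 456209.310097…; keep min(4, 5) = 4 s.f.
Rounded to 4 significant figures: 4.562 × 10^5 cm².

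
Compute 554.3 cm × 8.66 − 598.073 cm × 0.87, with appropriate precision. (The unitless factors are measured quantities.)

4.28 × 10³ cm

554.3 × 8.66 = 4800.238 → 4.80 × 10³ cm (3 s.f., last digit at the 10^1 place).
598.073 × 0.87 = 520.32351 → 5.2 × 10² cm (2 s.f., last digit at the 10^1 place).
Difference: 4279.91449 cm; keep the coarser place, 10^1.
Result: 4.28 × 10³ cm.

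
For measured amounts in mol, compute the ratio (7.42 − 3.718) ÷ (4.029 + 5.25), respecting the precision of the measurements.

7.42 − 3.718 = 3.702, limited to 2 d.p. → 3 s.f.; 4.029 + 5.25 = 9.279, limited to 2 d.p. → 3 s.f.
Carrying full precision, 3.702 ÷ 9.279 = 0.398965405755…; keep min(3, 3) = 3 s.f.
Rounded to 3 significant figures: 0.399.

0.399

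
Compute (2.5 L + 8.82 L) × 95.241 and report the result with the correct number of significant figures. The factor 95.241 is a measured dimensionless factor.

2.5 L + 8.82 L = 11.32 L; the sum is limited to 1 decimal place (3 s.f.).
Carrying full precision, 11.32 × 95.241 = 1078.12812 L; 95.241 has 5 s.f., so the result keeps min(3, 5) = 3 s.f.
Rounded to 3 significant figures: 1.08 × 10³ L.

1.08 × 10³ L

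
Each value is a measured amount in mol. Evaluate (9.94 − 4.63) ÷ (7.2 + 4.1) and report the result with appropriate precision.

0.470

9.94 − 4.63 = 5.31, limited to 2 d.p. → 3 s.f.; 7.2 + 4.1 = 11.3, limited to 1 d.p. → 3 s.f.
Carrying full precision, 5.31 ÷ 11.3 = 0.469911504425…; keep min(3, 3) = 3 s.f.
Rounded to 3 significant figures: 0.470.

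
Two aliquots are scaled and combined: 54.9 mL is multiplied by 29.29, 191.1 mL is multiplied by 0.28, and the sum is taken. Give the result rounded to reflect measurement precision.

54.9 × 29.29 = 1608.021 → 1.61 × 10^3 mL (3 s.f., last digit at the 10^1 place).
191.1 × 0.28 = 53.508 → 54 mL (2 s.f., last digit at the 10^0 place).
Sum: 1661.529 mL; keep the coarser place, 10^1.
Result: 1.66 × 10^3 mL.

1.66 × 10^3 mL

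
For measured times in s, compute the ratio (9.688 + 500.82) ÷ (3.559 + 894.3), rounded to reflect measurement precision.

0.5686

9.688 + 500.82 = 510.508, limited to 2 d.p. → 5 s.f.; 3.559 + 894.3 = 897.859, limited to 1 d.p. → 4 s.f.
Carrying full precision, 510.508 ÷ 897.859 = 0.568583708578…; keep min(5, 4) = 4 s.f.
Rounded to 4 significant figures: 0.5686.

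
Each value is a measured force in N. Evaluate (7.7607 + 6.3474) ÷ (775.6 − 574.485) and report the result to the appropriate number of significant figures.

7.7607 + 6.3474 = 14.1081, limited to 4 d.p. → 6 s.f.; 775.6 − 574.485 = 201.115, limited to 1 d.p. → 4 s.f.
Carrying full precision, 14.1081 ÷ 201.115 = 0.0701494170002…; keep min(6, 4) = 4 s.f.
Rounded to 4 significant figures: 7.015 × 10^-2.

7.015 × 10^-2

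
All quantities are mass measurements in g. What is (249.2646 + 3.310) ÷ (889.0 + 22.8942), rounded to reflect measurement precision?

0.2770

249.2646 + 3.310 = 252.5746, limited to 3 d.p. → 6 s.f.; 889.0 + 22.8942 = 911.8942, limited to 1 d.p. → 4 s.f.
Carrying full precision, 252.5746 ÷ 911.8942 = 0.276977965207…; keep min(6, 4) = 4 s.f.
Rounded to 4 significant figures: 0.2770.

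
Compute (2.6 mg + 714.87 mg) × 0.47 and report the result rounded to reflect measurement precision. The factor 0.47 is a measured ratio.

2.6 mg + 714.87 mg = 717.47 mg; the sum is limited to 1 decimal place (4 s.f.).
Carrying full precision, 717.47 × 0.47 = 337.2109 mg; 0.47 has 2 s.f., so the result keeps min(4, 2) = 2 s.f.
Rounded to 2 significant figures: 3.4 × 10^2 mg.

3.4 × 10^2 mg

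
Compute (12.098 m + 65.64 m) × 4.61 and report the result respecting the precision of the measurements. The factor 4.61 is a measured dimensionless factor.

358 m

12.098 m + 65.64 m = 77.738 m; the sum is limited to 2 decimal places (4 s.f.).
Carrying full precision, 77.738 × 4.61 = 358.37218 m; 4.61 has 3 s.f., so the result keeps min(4, 3) = 3 s.f.
Rounded to 3 significant figures: 358 m.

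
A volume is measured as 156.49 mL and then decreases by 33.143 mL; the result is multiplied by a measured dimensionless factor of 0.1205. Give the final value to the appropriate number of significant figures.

156.49 mL − 33.143 mL = 123.347 mL; the difference is limited to 2 decimal places (5 s.f.).
Carrying full precision, 123.347 × 0.1205 = 14.8633135 mL; 0.1205 has 4 s.f., so the result keeps min(5, 4) = 4 s.f.
Rounded to 4 significant figures: 14.86 mL.

14.86 mL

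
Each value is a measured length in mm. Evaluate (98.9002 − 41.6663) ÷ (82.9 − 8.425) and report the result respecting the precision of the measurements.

98.9002 − 41.6663 = 57.2339, limited to 4 d.p. → 6 s.f.; 82.9 − 8.425 = 74.475, limited to 1 d.p. → 3 s.f.
Carrying full precision, 57.2339 ÷ 74.475 = 0.768498153743…; keep min(6, 3) = 3 s.f.
Rounded to 3 significant figures: 0.768.

0.768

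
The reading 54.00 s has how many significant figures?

4

54.00: trailing zeros after a decimal point are significant.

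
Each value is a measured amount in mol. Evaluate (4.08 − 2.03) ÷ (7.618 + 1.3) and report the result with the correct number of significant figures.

4.08 − 2.03 = 2.05, limited to 2 d.p. → 3 s.f.; 7.618 + 1.3 = 8.918, limited to 1 d.p. → 2 s.f.
Carrying full precision, 2.05 ÷ 8.918 = 0.229872168648…; keep min(3, 2) = 2 s.f.
Rounded to 2 significant figures: 0.23.

0.23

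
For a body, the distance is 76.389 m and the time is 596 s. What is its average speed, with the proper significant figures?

0.128 m/s

average speed = 76.389 m ÷ 596 s = 0.128169463087… m/s.
76.389 has 5 significant figures; 596 has 3.
Division/multiplication keeps the fewest: 3 significant figures.
Rounded: 0.128 m/s.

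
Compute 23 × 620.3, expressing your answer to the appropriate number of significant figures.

23 × 620.3 = 14266.9
Multiplication/division keeps the fewest significant figures: 23 → 2 s.f., 620.3 → 4 s.f.; limit is 2.
Rounded to 2 significant figures: 1.4 × 10⁴.

1.4 × 10⁴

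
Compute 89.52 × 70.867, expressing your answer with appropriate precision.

89.52 × 70.867 = 6344.01384
Multiplication/division keeps the fewest significant figures: 89.52 → 4 s.f., 70.867 → 5 s.f.; limit is 4.
Rounded to 4 significant figures: 6344.

6344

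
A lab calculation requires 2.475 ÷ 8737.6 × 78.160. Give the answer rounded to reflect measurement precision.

2.214 × 10^-2

2.475 ÷ 8737.6 × 78.160 = 0.0221394891046…
Multiplication/division keeps the fewest significant figures: 2.475 → 4 s.f., 8737.6 → 5 s.f., 78.160 → 5 s.f.; limit is 4.
Rounded to 4 significant figures: 2.214 × 10^-2.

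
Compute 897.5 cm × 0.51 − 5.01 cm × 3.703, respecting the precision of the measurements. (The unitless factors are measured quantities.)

4.4 × 10^2 cm

897.5 × 0.51 = 457.725 → 4.6 × 10^2 cm (2 s.f., last digit at the 10^1 place).
5.01 × 3.703 = 18.55203 → 18.6 cm (3 s.f., last digit at the 10^-1 place).
Difference: 439.17297 cm; keep the coarser place, 10^1.
Result: 4.4 × 10^2 cm.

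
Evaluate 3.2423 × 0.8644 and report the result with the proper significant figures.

3.2423 × 0.8644 = 2.80264412
Multiplication/division keeps the fewest significant figures: 3.2423 → 5 s.f., 0.8644 → 4 s.f.; limit is 4.
Rounded to 4 significant figures: 2.803.

2.803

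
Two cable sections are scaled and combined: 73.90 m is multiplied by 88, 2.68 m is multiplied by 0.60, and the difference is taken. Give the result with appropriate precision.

73.90 × 88 = 6503.2 → 6.5 × 10³ m (2 s.f., last digit at the 10^2 place).
2.68 × 0.60 = 1.608 → 1.6 m (2 s.f., last digit at the 10^-1 place).
Difference: 6501.592 m; keep the coarser place, 10^2.
Result: 6.5 × 10³ m.

6.5 × 10³ m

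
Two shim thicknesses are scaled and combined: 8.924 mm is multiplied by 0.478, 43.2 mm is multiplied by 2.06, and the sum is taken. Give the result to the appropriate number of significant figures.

93.3 mm

8.924 × 0.478 = 4.265672 → 4.27 mm (3 s.f., last digit at the 10^-2 place).
43.2 × 2.06 = 88.992 → 89.0 mm (3 s.f., last digit at the 10^-1 place).
Sum: 93.257672 mm; keep the coarser place, 10^-1.
Result: 93.3 mm.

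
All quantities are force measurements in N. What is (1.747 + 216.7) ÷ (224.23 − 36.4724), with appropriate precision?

1.163

1.747 + 216.7 = 218.447, limited to 1 d.p. → 4 s.f.; 224.23 − 36.4724 = 187.7576, limited to 2 d.p. → 5 s.f.
Carrying full precision, 218.447 ÷ 187.7576 = 1.16345223842…; keep min(4, 5) = 4 s.f.
Rounded to 4 significant figures: 1.163.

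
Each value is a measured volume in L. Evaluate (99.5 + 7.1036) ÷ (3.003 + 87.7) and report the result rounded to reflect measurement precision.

99.5 + 7.1036 = 106.6036, limited to 1 d.p. → 4 s.f.; 3.003 + 87.7 = 90.703, limited to 1 d.p. → 3 s.f.
Carrying full precision, 106.6036 ÷ 90.703 = 1.1753040142…; keep min(4, 3) = 3 s.f.
Rounded to 3 significant figures: 1.18.

1.18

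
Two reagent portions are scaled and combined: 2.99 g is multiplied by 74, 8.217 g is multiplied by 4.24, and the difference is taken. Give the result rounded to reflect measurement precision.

2.99 × 74 = 221.26 → 2.2 × 10^2 g (2 s.f., last digit at the 10^1 place).
8.217 × 4.24 = 34.84008 → 34.8 g (3 s.f., last digit at the 10^-1 place).
Difference: 186.41992 g; keep the coarser place, 10^1.
Result: 1.9 × 10^2 g.

1.9 × 10^2 g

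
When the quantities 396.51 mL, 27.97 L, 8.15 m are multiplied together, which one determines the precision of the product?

8.15 m

396.51 mL → 5 s.f.; 27.97 L → 4 s.f.; 8.15 m → 3 s.f.
The fewest is 3 significant figures, from 8.15 m.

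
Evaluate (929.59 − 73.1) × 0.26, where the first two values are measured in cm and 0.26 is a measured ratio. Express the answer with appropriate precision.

2.2 × 10² cm

929.59 cm − 73.1 cm = 856.49 cm; the difference is limited to 1 decimal place (4 s.f.).
Carrying full precision, 856.49 × 0.26 = 222.6874 cm; 0.26 has 2 s.f., so the result keeps min(4, 2) = 2 s.f.
Rounded to 2 significant figures: 2.2 × 10² cm.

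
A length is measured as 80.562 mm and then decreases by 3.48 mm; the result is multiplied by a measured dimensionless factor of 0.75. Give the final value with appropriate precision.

80.562 mm − 3.48 mm = 77.082 mm; the difference is limited to 2 decimal places (4 s.f.).
Carrying full precision, 77.082 × 0.75 = 57.8115 mm; 0.75 has 2 s.f., so the result keeps min(4, 2) = 2 s.f.
Rounded to 2 significant figures: 58 mm.

58 mm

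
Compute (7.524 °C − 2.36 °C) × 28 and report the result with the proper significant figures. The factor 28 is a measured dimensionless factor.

1.4 × 10² °C

7.524 °C − 2.36 °C = 5.164 °C; the difference is limited to 2 decimal places (3 s.f.).
Carrying full precision, 5.164 × 28 = 144.592 °C; 28 has 2 s.f., so the result keeps min(3, 2) = 2 s.f.
Rounded to 2 significant figures: 1.4 × 10² °C.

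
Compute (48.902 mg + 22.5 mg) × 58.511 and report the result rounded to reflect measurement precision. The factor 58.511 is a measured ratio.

4.18 × 10³ mg

48.902 mg + 22.5 mg = 71.402 mg; the sum is limited to 1 decimal place (3 s.f.).
Carrying full precision, 71.402 × 58.511 = 4177.802422 mg; 58.511 has 5 s.f., so the result keeps min(3, 5) = 3 s.f.
Rounded to 3 significant figures: 4.18 × 10³ mg.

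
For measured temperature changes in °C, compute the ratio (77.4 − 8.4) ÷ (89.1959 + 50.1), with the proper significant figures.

0.495

77.4 − 8.4 = 69.0, limited to 1 d.p. → 3 s.f.; 89.1959 + 50.1 = 139.2959, limited to 1 d.p. → 4 s.f.
Carrying full precision, 69.0 ÷ 139.2959 = 0.495348391446…; keep min(3, 4) = 3 s.f.
Rounded to 3 significant figures: 0.495.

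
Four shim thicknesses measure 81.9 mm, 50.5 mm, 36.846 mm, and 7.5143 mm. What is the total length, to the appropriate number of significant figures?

176.8 mm

81.9 mm + 50.5 mm + 36.846 mm + 7.5143 mm = 176.7603 mm.
Addition/subtraction keeps the fewest decimal places: 81.9 → 1 decimal place, 50.5 → 1 decimal place, 36.846 → 3 decimal places, 7.5143 → 4 decimal places; limit is 1.
Rounded to 1 decimal place: 176.8 mm.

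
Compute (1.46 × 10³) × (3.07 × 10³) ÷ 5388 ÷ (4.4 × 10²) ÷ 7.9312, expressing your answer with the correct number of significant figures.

(1.46 × 10³) × (3.07 × 10³) ÷ 5388 ÷ (4.4 × 10²) ÷ 7.9312 = 0.238381235404…
Multiplication/division keeps the fewest significant figures: 1.46 × 10³ → 3 s.f., 3.07 × 10³ → 3 s.f., 5388 → 4 s.f., 4.4 × 10² → 2 s.f., 7.9312 → 5 s.f.; limit is 2.
Rounded to 2 significant figures: 0.24.

0.24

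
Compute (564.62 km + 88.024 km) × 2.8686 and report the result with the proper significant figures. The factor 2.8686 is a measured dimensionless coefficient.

1872.2 km

564.62 km + 88.024 km = 652.644 km; the sum is limited to 2 decimal places (5 s.f.).
Carrying full precision, 652.644 × 2.8686 = 1872.1745784 km; 2.8686 has 5 s.f., so the result keeps min(5, 5) = 5 s.f.
Rounded to 5 significant figures: 1872.2 km.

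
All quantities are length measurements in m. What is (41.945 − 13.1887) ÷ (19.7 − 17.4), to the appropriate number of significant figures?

41.945 − 13.1887 = 28.7563, limited to 3 d.p. → 5 s.f.; 19.7 − 17.4 = 2.3, limited to 1 d.p. → 2 s.f.
Carrying full precision, 28.7563 ÷ 2.3 = 12.5027391304…; keep min(5, 2) = 2 s.f.
Rounded to 2 significant figures: 13.

13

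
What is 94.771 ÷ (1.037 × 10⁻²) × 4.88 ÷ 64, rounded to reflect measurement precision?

7.0 × 10²

94.771 ÷ (1.037 × 10⁻²) × 4.88 ÷ 64 = 696.845588235…
Multiplication/division keeps the fewest significant figures: 94.771 → 5 s.f., 1.037 × 10⁻² → 4 s.f., 4.88 → 3 s.f., 64 → 2 s.f.; limit is 2.
Rounded to 2 significant figures: 7.0 × 10².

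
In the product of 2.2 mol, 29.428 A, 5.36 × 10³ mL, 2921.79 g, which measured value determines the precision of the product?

2.2 mol → 2 s.f.; 29.428 A → 5 s.f.; 5.36 × 10³ mL → 3 s.f.; 2921.79 g → 6 s.f.
The fewest is 2 significant figures, from 2.2 mol.

2.2 mol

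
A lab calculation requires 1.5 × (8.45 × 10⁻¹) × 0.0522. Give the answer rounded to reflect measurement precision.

0.066

1.5 × (8.45 × 10⁻¹) × 0.0522 = 0.0661635
Multiplication/division keeps the fewest significant figures: 1.5 → 2 s.f., 8.45 × 10⁻¹ → 3 s.f., 0.0522 → 3 s.f.; limit is 2.
Rounded to 2 significant figures: 0.066.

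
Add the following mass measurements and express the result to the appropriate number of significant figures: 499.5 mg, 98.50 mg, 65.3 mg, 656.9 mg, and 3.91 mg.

499.5 mg + 98.50 mg + 65.3 mg + 656.9 mg + 3.91 mg = 1324.11 mg.
Addition/subtraction keeps the fewest decimal places: 499.5 → 1 decimal place, 98.50 → 2 decimal places, 65.3 → 1 decimal place, 656.9 → 1 decimal place, 3.91 → 2 decimal places; limit is 1.
Rounded to 1 decimal place: 1324.1 mg.

1324.1 mg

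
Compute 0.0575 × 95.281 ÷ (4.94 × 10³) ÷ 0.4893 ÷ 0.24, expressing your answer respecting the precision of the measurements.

0.0575 × 95.281 ÷ (4.94 × 10³) ÷ 0.4893 ÷ 0.24 = 0.00944410364941…
Multiplication/division keeps the fewest significant figures: 0.0575 → 3 s.f., 95.281 → 5 s.f., 4.94 × 10³ → 3 s.f., 0.4893 → 4 s.f., 0.24 → 2 s.f.; limit is 2.
Rounded to 2 significant figures: 0.0094.

0.0094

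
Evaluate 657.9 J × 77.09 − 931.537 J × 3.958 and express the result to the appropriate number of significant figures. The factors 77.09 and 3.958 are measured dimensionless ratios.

4.703 × 10^4 J

657.9 × 77.09 = 50717.511 → 5.072 × 10^4 J (4 s.f., last digit at the 10^1 place).
931.537 × 3.958 = 3687.023446 → 3687 J (4 s.f., last digit at the 10^0 place).
Difference: 47030.487554 J; keep the coarser place, 10^1.
Result: 4.703 × 10^4 J.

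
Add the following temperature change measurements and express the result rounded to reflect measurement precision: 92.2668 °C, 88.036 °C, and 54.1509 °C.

92.2668 °C + 88.036 °C + 54.1509 °C = 234.4537 °C.
Addition/subtraction keeps the fewest decimal places: 92.2668 → 4 decimal places, 88.036 → 3 decimal places, 54.1509 → 4 decimal places; limit is 3.
Rounded to 3 decimal places: 234.454 °C.

234.454 °C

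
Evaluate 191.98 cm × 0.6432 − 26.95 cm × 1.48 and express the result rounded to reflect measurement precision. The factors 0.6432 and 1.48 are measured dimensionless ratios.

83.6 cm

191.98 × 0.6432 = 123.481536 → 1.235 × 10^2 cm (4 s.f., last digit at the 10^-1 place).
26.95 × 1.48 = 39.886 → 39.9 cm (3 s.f., last digit at the 10^-1 place).
Difference: 83.595536 cm; keep the coarser place, 10^-1.
Result: 83.6 cm.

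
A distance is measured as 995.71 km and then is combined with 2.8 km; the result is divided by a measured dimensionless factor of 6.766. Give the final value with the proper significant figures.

147.6 km

995.71 km + 2.8 km = 998.51 km; the sum is limited to 1 decimal place (4 s.f.).
Carrying full precision, 998.51 ÷ 6.766 = 147.577593852… km; 6.766 has 4 s.f., so the result keeps min(4, 4) = 4 s.f.
Rounded to 4 significant figures: 147.6 km.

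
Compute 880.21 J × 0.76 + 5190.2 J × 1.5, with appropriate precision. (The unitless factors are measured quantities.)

8.5 × 10³ J

880.21 × 0.76 = 668.9596 → 6.7 × 10² J (2 s.f., last digit at the 10^1 place).
5190.2 × 1.5 = 7785.3 → 7.8 × 10³ J (2 s.f., last digit at the 10^2 place).
Sum: 8454.2596 J; keep the coarser place, 10^2.
Result: 8.5 × 10³ J.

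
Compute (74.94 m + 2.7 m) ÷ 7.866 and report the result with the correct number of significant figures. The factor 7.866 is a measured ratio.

9.87 m

74.94 m + 2.7 m = 77.64 m; the sum is limited to 1 decimal place (3 s.f.).
Carrying full precision, 77.64 ÷ 7.866 = 9.8703279939… m; 7.866 has 4 s.f., so the result keeps min(3, 4) = 3 s.f.
Rounded to 3 significant figures: 9.87 m.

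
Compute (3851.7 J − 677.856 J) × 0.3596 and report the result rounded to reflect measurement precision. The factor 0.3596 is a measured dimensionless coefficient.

1141 J

3851.7 J − 677.856 J = 3173.844 J; the difference is limited to 1 decimal place (5 s.f.).
Carrying full precision, 3173.844 × 0.3596 = 1141.3143024 J; 0.3596 has 4 s.f., so the result keeps min(5, 4) = 4 s.f.
Rounded to 4 significant figures: 1141 J.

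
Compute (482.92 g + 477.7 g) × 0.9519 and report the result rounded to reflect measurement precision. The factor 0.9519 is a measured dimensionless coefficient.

482.92 g + 477.7 g = 960.62 g; the sum is limited to 1 decimal place (4 s.f.).
Carrying full precision, 960.62 × 0.9519 = 914.414178 g; 0.9519 has 4 s.f., so the result keeps min(4, 4) = 4 s.f.
Rounded to 4 significant figures: 914.4 g.

914.4 g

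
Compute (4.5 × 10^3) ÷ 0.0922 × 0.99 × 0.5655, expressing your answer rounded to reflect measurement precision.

2.7 × 10^4

(4.5 × 10^3) ÷ 0.0922 × 0.99 × 0.5655 = 27324.3221258…
Multiplication/division keeps the fewest significant figures: 4.5 × 10^3 → 2 s.f., 0.0922 → 3 s.f., 0.99 → 2 s.f., 0.5655 → 4 s.f.; limit is 2.
Rounded to 2 significant figures: 2.7 × 10^4.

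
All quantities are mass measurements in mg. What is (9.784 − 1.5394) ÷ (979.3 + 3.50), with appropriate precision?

0.008389

9.784 − 1.5394 = 8.2446, limited to 3 d.p. → 4 s.f.; 979.3 + 3.50 = 982.80, limited to 1 d.p. → 4 s.f.
Carrying full precision, 8.2446 ÷ 982.80 = 0.00838888888889…; keep min(4, 4) = 4 s.f.
Rounded to 4 significant figures: 0.008389.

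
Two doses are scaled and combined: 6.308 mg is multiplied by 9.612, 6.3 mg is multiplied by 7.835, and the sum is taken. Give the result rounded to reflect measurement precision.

6.308 × 9.612 = 60.632496 → 60.63 mg (4 s.f., last digit at the 10^-2 place).
6.3 × 7.835 = 49.3605 → 49 mg (2 s.f., last digit at the 10^0 place).
Sum: 109.992996 mg; keep the coarser place, 10^0.
Result: 1.10 × 10^2 mg.

1.10 × 10^2 mg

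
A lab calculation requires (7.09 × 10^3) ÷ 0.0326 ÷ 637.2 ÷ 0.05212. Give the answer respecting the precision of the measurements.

6.55 × 10^3

(7.09 × 10^3) ÷ 0.0326 ÷ 637.2 ÷ 0.05212 = 6548.59995743…
Multiplication/division keeps the fewest significant figures: 7.09 × 10^3 → 3 s.f., 0.0326 → 3 s.f., 637.2 → 4 s.f., 0.05212 → 4 s.f.; limit is 3.
Rounded to 3 significant figures: 6.55 × 10^3.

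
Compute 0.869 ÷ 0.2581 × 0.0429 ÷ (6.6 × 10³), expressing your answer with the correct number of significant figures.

0.869 ÷ 0.2581 × 0.0429 ÷ (6.6 × 10³) = 0.0000218849283224…
Multiplication/division keeps the fewest significant figures: 0.869 → 3 s.f., 0.2581 → 4 s.f., 0.0429 → 3 s.f., 6.6 × 10³ → 2 s.f.; limit is 2.
Rounded to 2 significant figures: 2.2 × 10⁻⁵.

2.2 × 10⁻⁵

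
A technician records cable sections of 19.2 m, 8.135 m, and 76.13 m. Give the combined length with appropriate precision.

103.5 m

19.2 m + 8.135 m + 76.13 m = 103.465 m.
Addition/subtraction keeps the fewest decimal places: 19.2 → 1 decimal place, 8.135 → 3 decimal places, 76.13 → 2 decimal places; limit is 1.
Rounded to 1 decimal place: 103.5 m.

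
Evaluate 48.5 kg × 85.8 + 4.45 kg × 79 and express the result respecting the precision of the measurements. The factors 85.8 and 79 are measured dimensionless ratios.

4.51 × 10^3 kg

48.5 × 85.8 = 4161.3 → 4.16 × 10^3 kg (3 s.f., last digit at the 10^1 place).
4.45 × 79 = 351.55 → 3.5 × 10^2 kg (2 s.f., last digit at the 10^1 place).
Sum: 4512.85 kg; keep the coarser place, 10^1.
Result: 4.51 × 10^3 kg.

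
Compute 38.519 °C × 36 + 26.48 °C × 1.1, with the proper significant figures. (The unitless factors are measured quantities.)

1.4 × 10^3 °C

38.519 × 36 = 1386.684 → 1.4 × 10^3 °C (2 s.f., last digit at the 10^2 place).
26.48 × 1.1 = 29.128 → 29 °C (2 s.f., last digit at the 10^0 place).
Sum: 1415.812 °C; keep the coarser place, 10^2.
Result: 1.4 × 10^3 °C.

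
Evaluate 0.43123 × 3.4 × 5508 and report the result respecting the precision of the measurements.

8.1 × 10^3

0.43123 × 3.4 × 5508 = 8075.730456
Multiplication/division keeps the fewest significant figures: 0.43123 → 5 s.f., 3.4 → 2 s.f., 5508 → 4 s.f.; limit is 2.
Rounded to 2 significant figures: 8.1 × 10^3.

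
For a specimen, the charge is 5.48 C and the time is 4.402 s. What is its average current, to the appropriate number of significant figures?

1.24 A

average current = 5.48 C ÷ 4.402 s = 1.24488868696… A.
5.48 has 3 significant figures; 4.402 has 4.
Division/multiplication keeps the fewest: 3 significant figures.
Rounded: 1.24 A.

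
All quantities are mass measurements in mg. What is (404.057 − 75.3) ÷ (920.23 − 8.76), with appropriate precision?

0.3607

404.057 − 75.3 = 328.757, limited to 1 d.p. → 4 s.f.; 920.23 − 8.76 = 911.47, limited to 2 d.p. → 5 s.f.
Carrying full precision, 328.757 ÷ 911.47 = 0.360688777469…; keep min(4, 5) = 4 s.f.
Rounded to 4 significant figures: 0.3607.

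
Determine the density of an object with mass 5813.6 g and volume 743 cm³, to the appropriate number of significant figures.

7.82 g/cm³

density = 5813.6 g ÷ 743 cm³ = 7.82449528937… g/cm³.
5813.6 has 5 significant figures; 743 has 3.
Division/multiplication keeps the fewest: 3 significant figures.
Rounded: 7.82 g/cm³.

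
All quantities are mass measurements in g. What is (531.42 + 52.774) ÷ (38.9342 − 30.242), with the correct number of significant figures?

531.42 + 52.774 = 584.194, limited to 2 d.p. → 5 s.f.; 38.9342 − 30.242 = 8.6922, limited to 3 d.p. → 4 s.f.
Carrying full precision, 584.194 ÷ 8.6922 = 67.2089919698…; keep min(5, 4) = 4 s.f.
Rounded to 4 significant figures: 67.21.

67.21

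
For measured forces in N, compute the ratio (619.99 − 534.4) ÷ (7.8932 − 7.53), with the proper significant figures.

2.4 × 10^2

619.99 − 534.4 = 85.59, limited to 1 d.p. → 3 s.f.; 7.8932 − 7.53 = 0.3632, limited to 2 d.p. → 2 s.f.
Carrying full precision, 85.59 ÷ 0.3632 = 235.655286344…; keep min(3, 2) = 2 s.f.
Rounded to 2 significant figures: 2.4 × 10^2.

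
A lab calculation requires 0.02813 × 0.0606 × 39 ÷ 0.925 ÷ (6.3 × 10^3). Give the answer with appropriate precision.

0.02813 × 0.0606 × 39 ÷ 0.925 ÷ (6.3 × 10^3) = 0.0000114083984556…
Multiplication/division keeps the fewest significant figures: 0.02813 → 4 s.f., 0.0606 → 3 s.f., 39 → 2 s.f., 0.925 → 3 s.f., 6.3 × 10^3 → 2 s.f.; limit is 2.
Rounded to 2 significant figures: 1.1 × 10^-5.

1.1 × 10^-5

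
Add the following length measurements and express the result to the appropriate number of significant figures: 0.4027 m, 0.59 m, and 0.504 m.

1.50 m

0.4027 m + 0.59 m + 0.504 m = 1.4967 m.
Addition/subtraction keeps the fewest decimal places: 0.4027 → 4 decimal places, 0.59 → 2 decimal places, 0.504 → 3 decimal places; limit is 2.
Rounded to 2 decimal places: 1.50 m.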